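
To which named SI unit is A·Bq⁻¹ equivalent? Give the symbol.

Bq = s⁻¹.
So Bq⁻¹ = s.
Combining: A·Bq⁻¹ = A · s = s·A.
s·A is the base-SI form of the coulomb.

C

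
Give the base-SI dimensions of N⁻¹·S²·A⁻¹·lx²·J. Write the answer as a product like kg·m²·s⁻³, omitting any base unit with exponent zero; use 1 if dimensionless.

N = kg·m·s⁻².
So N⁻¹ = kg⁻¹·m⁻¹·s².
S = kg⁻¹·m⁻²·s³·A².
So S² = kg⁻²·m⁻⁴·s⁶·A⁴.
lx = m⁻²·cd.
So lx² = m⁻⁴·cd².
J = kg·m²·s⁻².
Combining: N⁻¹·S²·A⁻¹·lx²·J = (kg⁻¹·m⁻¹·s²) · (kg⁻²·m⁻⁴·s⁶·A⁴) · A⁻¹ · (m⁻⁴·cd²) · (kg·m²·s⁻²) = kg⁻²·m⁻⁷·s⁶·A³·cd².

kg⁻²·m⁻⁷·s⁶·A³·cd²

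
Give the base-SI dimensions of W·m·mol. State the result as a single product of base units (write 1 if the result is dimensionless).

kg·m³·s⁻³·mol

W = kg·m²·s⁻³.
Combining: W·m·mol = (kg·m²·s⁻³) · m · mol = kg·m³·s⁻³·mol.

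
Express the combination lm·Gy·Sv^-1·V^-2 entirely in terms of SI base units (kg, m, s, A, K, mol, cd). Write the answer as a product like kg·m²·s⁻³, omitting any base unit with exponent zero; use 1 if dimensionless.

lm = cd·sr = cd (luminous flux; sr is dimensionless).
Gy = J/kg (absorbed dose = energy per mass),
    = m²·s⁻².
Sv = J/kg (equivalent dose = energy per mass),
    = m²·s⁻².
So Sv⁻¹ = m⁻²·s².
V = W/A (potential = power per current),
    = kg·m²·s⁻³·A⁻¹.
So V⁻² = kg⁻²·m⁻⁴·s⁶·A².
Combining: lm·Gy·Sv⁻¹·V⁻² = cd · (m²·s⁻²) · (m⁻²·s²) · (kg⁻²·m⁻⁴·s⁶·A²) = kg⁻²·m⁻⁴·s⁶·A²·cd.

kg⁻²·m⁻⁴·s⁶·A²·cd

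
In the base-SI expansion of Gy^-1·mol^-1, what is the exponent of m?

Gy = J/kg (absorbed dose = energy per mass),
    = m²·s⁻².
So Gy⁻¹ = m⁻²·s².
Combining: Gy⁻¹·mol⁻¹ = (m⁻²·s²) · mol⁻¹ = m⁻²·s²·mol⁻¹.
The exponent of m is -2.

-2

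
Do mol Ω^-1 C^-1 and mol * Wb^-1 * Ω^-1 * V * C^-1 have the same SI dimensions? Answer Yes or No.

No

Left side:
  Ω = kg·m²·s⁻³·A⁻².
  So Ω⁻¹ = kg⁻¹·m⁻²·s³·A².
  C = s·A.
  So C⁻¹ = s⁻¹·A⁻¹.
  Combining: mol·Ω⁻¹·C⁻¹ = mol · (kg⁻¹·m⁻²·s³·A²) · (s⁻¹·A⁻¹) = kg⁻¹·m⁻²·s²·A·mol.
Right side:
  Wb = kg·m²·s⁻²·A⁻¹.
  So Wb⁻¹ = kg⁻¹·m⁻²·s²·A.
  Ω = kg·m²·s⁻³·A⁻².
  So Ω⁻¹ = kg⁻¹·m⁻²·s³·A².
  V = kg·m²·s⁻³·A⁻¹.
  C = s·A.
  So C⁻¹ = s⁻¹·A⁻¹.
  Combining: mol·Wb⁻¹·Ω⁻¹·V·C⁻¹ = mol · (kg⁻¹·m⁻²·s²·A) · (kg⁻¹·m⁻²·s³·A²) · (kg·m²·s⁻³·A⁻¹) · (s⁻¹·A⁻¹) = kg⁻¹·m⁻²·s·A·mol.
Left is kg⁻¹·m⁻²·s²·A·mol; right is kg⁻¹·m⁻²·s·A·mol — different.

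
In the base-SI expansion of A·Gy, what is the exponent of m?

Gy = J/kg (absorbed dose = energy per mass),
    = m²·s⁻².
Combining: A·Gy = A · (m²·s⁻²) = m²·s⁻²·A.
The exponent of m is 2.

2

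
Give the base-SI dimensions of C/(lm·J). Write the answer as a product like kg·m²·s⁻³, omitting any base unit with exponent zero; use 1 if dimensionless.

lm = cd.
So lm⁻¹ = cd⁻¹.
C = s·A.
J = kg·m²·s⁻².
So J⁻¹ = kg⁻¹·m⁻²·s².
Combining: lm⁻¹·C·J⁻¹ = cd⁻¹ · (s·A) · (kg⁻¹·m⁻²·s²) = kg⁻¹·m⁻²·s³·A·cd⁻¹.

kg⁻¹·m⁻²·s³·A·cd⁻¹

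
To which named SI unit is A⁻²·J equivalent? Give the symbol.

H

J = N·m (work = force × distance),
    = kg·m²·s⁻².
Combining: A⁻²·J = A⁻² · (kg·m²·s⁻²) = kg·m²·s⁻²·A⁻².
kg·m²·s⁻²·A⁻² is the base-SI form of the henry.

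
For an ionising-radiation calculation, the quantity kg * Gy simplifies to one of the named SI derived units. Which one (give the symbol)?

J

Gy = m²·s⁻².
Combining: kg·Gy = kg · (m²·s⁻²) = kg·m²·s⁻².
kg·m²·s⁻² is the base-SI form of the joule.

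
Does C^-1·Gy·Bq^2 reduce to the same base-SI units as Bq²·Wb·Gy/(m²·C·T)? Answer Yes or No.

Left side:
  C = A·s = s·A (charge = current × time).
  So C⁻¹ = s⁻¹·A⁻¹.
  Gy = J/kg (absorbed dose = energy per mass),
      = m²·s⁻².
  Bq = 1/s = s⁻¹ (activity is decays per second).
  So Bq² = s⁻².
  Combining: C⁻¹·Gy·Bq² = (s⁻¹·A⁻¹) · (m²·s⁻²) · s⁻² = m²·s⁻⁵·A⁻¹.
Right side:
  Bq = 1/s = s⁻¹ (activity is decays per second).
  So Bq² = s⁻².
  C = A·s = s·A (charge = current × time).
  So C⁻¹ = s⁻¹·A⁻¹.
  T = Wb/m² (flux density = flux per area),
      = kg·s⁻²·A⁻¹.
  So T⁻¹ = kg⁻¹·s²·A.
  Wb = V·s (flux: a volt is a weber per second),
      = kg·m²·s⁻²·A⁻¹.
  Gy = J/kg (absorbed dose = energy per mass),
      = m²·s⁻².
  Combining: m⁻²·Bq²·C⁻¹·T⁻¹·Wb·Gy = m⁻² · s⁻² · (s⁻¹·A⁻¹) · (kg⁻¹·s²·A) · (kg·m²·s⁻²·A⁻¹) · (m²·s⁻²) = m²·s⁻⁵·A⁻¹.
Both reduce to m²·s⁻⁵·A⁻¹.

Yes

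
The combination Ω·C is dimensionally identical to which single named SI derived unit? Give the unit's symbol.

Wb

Ω = V/A (resistance = voltage per current),
    = kg·m²·s⁻³·A⁻².
C = A·s = s·A (charge = current × time).
Combining: Ω·C = (kg·m²·s⁻³·A⁻²) · (s·A) = kg·m²·s⁻²·A⁻¹.
kg·m²·s⁻²·A⁻¹ is the base-SI form of the weber.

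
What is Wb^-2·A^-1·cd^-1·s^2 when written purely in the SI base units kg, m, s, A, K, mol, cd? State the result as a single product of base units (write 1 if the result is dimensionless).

kg⁻²·m⁻⁴·s⁶·A·cd⁻¹

Wb = V·s (flux: a volt is a weber per second),
    = kg·m²·s⁻²·A⁻¹.
So Wb⁻² = kg⁻²·m⁻⁴·s⁴·A².
Combining: Wb⁻²·A⁻¹·cd⁻¹·s² = (kg⁻²·m⁻⁴·s⁴·A²) · A⁻¹ · cd⁻¹ · s² = kg⁻²·m⁻⁴·s⁶·A·cd⁻¹.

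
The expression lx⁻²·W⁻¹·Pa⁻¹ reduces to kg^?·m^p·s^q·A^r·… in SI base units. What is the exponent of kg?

lx = lm/m² (illuminance = luminous flux per area),
    = m⁻²·cd.
So lx⁻² = m⁴·cd⁻².
W = J/s (power = energy per time),
    = kg·m²·s⁻³.
So W⁻¹ = kg⁻¹·m⁻²·s³.
Pa = N/m² (pressure = force per area),
    = kg·m⁻¹·s⁻².
So Pa⁻¹ = kg⁻¹·m·s².
Combining: lx⁻²·W⁻¹·Pa⁻¹ = (m⁴·cd⁻²) · (kg⁻¹·m⁻²·s³) · (kg⁻¹·m·s²) = kg⁻²·m³·s⁵·cd⁻².
The exponent of kg is -2.

-2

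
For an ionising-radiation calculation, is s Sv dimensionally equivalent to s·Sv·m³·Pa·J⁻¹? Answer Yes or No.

Yes

Left side:
  Sv = m²·s⁻².
  Combining: s·Sv = s · (m²·s⁻²) = m²·s⁻¹.
Right side:
  Sv = m²·s⁻².
  Pa = kg·m⁻¹·s⁻².
  J = kg·m²·s⁻².
  So J⁻¹ = kg⁻¹·m⁻²·s².
  Combining: s·Sv·m³·Pa·J⁻¹ = s · (m²·s⁻²) · m³ · (kg·m⁻¹·s⁻²) · (kg⁻¹·m⁻²·s²) = m²·s⁻¹.
Both reduce to m²·s⁻¹.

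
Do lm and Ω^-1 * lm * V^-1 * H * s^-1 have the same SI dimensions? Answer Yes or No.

Left side:
  lm = cd·sr = cd (luminous flux; sr is dimensionless).
Right side:
  Ω = V/A (resistance = voltage per current),
      = kg·m²·s⁻³·A⁻².
  So Ω⁻¹ = kg⁻¹·m⁻²·s³·A².
  lm = cd·sr = cd (luminous flux; sr is dimensionless).
  V = W/A (potential = power per current),
      = kg·m²·s⁻³·A⁻¹.
  So V⁻¹ = kg⁻¹·m⁻²·s³·A.
  H = Wb/A (inductance = flux per current),
      = kg·m²·s⁻²·A⁻².
  Combining: Ω⁻¹·lm·V⁻¹·H·s⁻¹ = (kg⁻¹·m⁻²·s³·A²) · cd · (kg⁻¹·m⁻²·s³·A) · (kg·m²·s⁻²·A⁻²) · s⁻¹ = kg⁻¹·m⁻²·s³·A·cd.
Left is cd; right is kg⁻¹·m⁻²·s³·A·cd — different.

No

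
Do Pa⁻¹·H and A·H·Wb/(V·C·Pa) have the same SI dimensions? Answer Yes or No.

Left side:
  Pa = N/m² (pressure = force per area),
      = kg·m⁻¹·s⁻².
  So Pa⁻¹ = kg⁻¹·m·s².
  H = Wb/A (inductance = flux per current),
      = kg·m²·s⁻²·A⁻².
  Combining: Pa⁻¹·H = (kg⁻¹·m·s²) · (kg·m²·s⁻²·A⁻²) = m³·A⁻².
Right side:
  V = W/A (potential = power per current),
      = kg·m²·s⁻³·A⁻¹.
  So V⁻¹ = kg⁻¹·m⁻²·s³·A.
  H = Wb/A (inductance = flux per current),
      = kg·m²·s⁻²·A⁻².
  C = A·s = s·A (charge = current × time).
  So C⁻¹ = s⁻¹·A⁻¹.
  Pa = N/m² (pressure = force per area),
      = kg·m⁻¹·s⁻².
  So Pa⁻¹ = kg⁻¹·m·s².
  Wb = V·s (flux: a volt is a weber per second),
      = kg·m²·s⁻²·A⁻¹.
  Combining: A·V⁻¹·H·C⁻¹·Pa⁻¹·Wb = A · (kg⁻¹·m⁻²·s³·A) · (kg·m²·s⁻²·A⁻²) · (s⁻¹·A⁻¹) · (kg⁻¹·m·s²) · (kg·m²·s⁻²·A⁻¹) = m³·A⁻².
Both reduce to m³·A⁻².

Yes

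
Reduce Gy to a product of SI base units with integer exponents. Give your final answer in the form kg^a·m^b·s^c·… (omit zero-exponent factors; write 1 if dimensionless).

m²·s⁻²

Gy = J/kg (absorbed dose = energy per mass),
    = m²·s⁻².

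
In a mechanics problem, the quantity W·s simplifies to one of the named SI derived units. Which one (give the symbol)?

W = kg·m²·s⁻³.
Combining: W·s = (kg·m²·s⁻³) · s = kg·m²·s⁻².
kg·m²·s⁻² is the base-SI form of the joule.

J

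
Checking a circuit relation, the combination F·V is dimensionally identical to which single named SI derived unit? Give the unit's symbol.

C

F = kg⁻¹·m⁻²·s⁴·A².
V = kg·m²·s⁻³·A⁻¹.
Combining: F·V = (kg⁻¹·m⁻²·s⁴·A²) · (kg·m²·s⁻³·A⁻¹) = s·A.
s·A is the base-SI form of the coulomb.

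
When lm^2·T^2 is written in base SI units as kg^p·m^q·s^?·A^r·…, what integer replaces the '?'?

lm = cd·sr = cd (luminous flux; sr is dimensionless).
So lm² = cd².
T = Wb/m² (flux density = flux per area),
    = kg·s⁻²·A⁻¹.
So T² = kg²·s⁻⁴·A⁻².
Combining: lm²·T² = cd² · (kg²·s⁻⁴·A⁻²) = kg²·s⁻⁴·A⁻²·cd².
The exponent of s is -4.

-4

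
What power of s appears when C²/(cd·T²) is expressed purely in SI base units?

6

T = kg·s⁻²·A⁻¹.
So T⁻² = kg⁻²·s⁴·A².
C = s·A.
So C² = s²·A².
Combining: cd⁻¹·T⁻²·C² = cd⁻¹ · (kg⁻²·s⁴·A²) · (s²·A²) = kg⁻²·s⁶·A⁴·cd⁻¹.
The exponent of s is 6.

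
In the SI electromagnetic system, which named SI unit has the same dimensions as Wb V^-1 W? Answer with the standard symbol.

Wb = V·s (flux: a volt is a weber per second),
    = kg·m²·s⁻²·A⁻¹.
V = W/A (potential = power per current),
    = kg·m²·s⁻³·A⁻¹.
So V⁻¹ = kg⁻¹·m⁻²·s³·A.
W = J/s (power = energy per time),
    = kg·m²·s⁻³.
Combining: Wb·V⁻¹·W = (kg·m²·s⁻²·A⁻¹) · (kg⁻¹·m⁻²·s³·A) · (kg·m²·s⁻³) = kg·m²·s⁻².
kg·m²·s⁻² is the base-SI form of the joule.

J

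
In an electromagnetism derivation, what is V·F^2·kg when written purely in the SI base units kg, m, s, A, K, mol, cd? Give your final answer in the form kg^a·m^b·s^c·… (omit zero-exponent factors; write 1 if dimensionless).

V = kg·m²·s⁻³·A⁻¹.
F = kg⁻¹·m⁻²·s⁴·A².
So F² = kg⁻²·m⁻⁴·s⁸·A⁴.
Combining: V·F²·kg = (kg·m²·s⁻³·A⁻¹) · (kg⁻²·m⁻⁴·s⁸·A⁴) · kg = m⁻²·s⁵·A³.

m⁻²·s⁵·A³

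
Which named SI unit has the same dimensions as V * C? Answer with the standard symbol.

V = W/A (potential = power per current),
    = kg·m²·s⁻³·A⁻¹.
C = A·s = s·A (charge = current × time).
Combining: V·C = (kg·m²·s⁻³·A⁻¹) · (s·A) = kg·m²·s⁻².
kg·m²·s⁻² is the base-SI form of the joule.

J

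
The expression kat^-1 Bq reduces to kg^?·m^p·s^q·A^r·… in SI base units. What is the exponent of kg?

0

kat = s⁻¹·mol.
So kat⁻¹ = s·mol⁻¹.
Bq = s⁻¹.
Combining: kat⁻¹·Bq = (s·mol⁻¹) · s⁻¹ = mol⁻¹.
The exponent of kg is 0.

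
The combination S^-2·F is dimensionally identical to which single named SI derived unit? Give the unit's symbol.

S = kg⁻¹·m⁻²·s³·A².
So S⁻² = kg²·m⁴·s⁻⁶·A⁻⁴.
F = kg⁻¹·m⁻²·s⁴·A².
Combining: S⁻²·F = (kg²·m⁴·s⁻⁶·A⁻⁴) · (kg⁻¹·m⁻²·s⁴·A²) = kg·m²·s⁻²·A⁻².
kg·m²·s⁻²·A⁻² is the base-SI form of the henry.

H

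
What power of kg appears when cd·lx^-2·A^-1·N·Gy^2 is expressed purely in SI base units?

1

lx = m⁻²·cd.
So lx⁻² = m⁴·cd⁻².
N = kg·m·s⁻².
Gy = m²·s⁻².
So Gy² = m⁴·s⁻⁴.
Combining: cd·lx⁻²·A⁻¹·N·Gy² = cd · (m⁴·cd⁻²) · A⁻¹ · (kg·m·s⁻²) · (m⁴·s⁻⁴) = kg·m⁹·s⁻⁶·A⁻¹·cd⁻¹.
The exponent of kg is 1.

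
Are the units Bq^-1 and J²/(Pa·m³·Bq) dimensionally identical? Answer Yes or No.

No

Left side:
  Bq = s⁻¹.
  So Bq⁻¹ = s.
Right side:
  J = N·m (work = force × distance),
      = kg·m²·s⁻².
  So J² = kg²·m⁴·s⁻⁴.
  Pa = N/m² (pressure = force per area),
      = kg·m⁻¹·s⁻².
  So Pa⁻¹ = kg⁻¹·m·s².
  Bq = 1/s = s⁻¹ (activity is decays per second).
  So Bq⁻¹ = s.
  Combining: J²·Pa⁻¹·m⁻³·Bq⁻¹ = (kg²·m⁴·s⁻⁴) · (kg⁻¹·m·s²) · m⁻³ · s = kg·m²·s⁻¹.
Left is s; right is kg·m²·s⁻¹ — different.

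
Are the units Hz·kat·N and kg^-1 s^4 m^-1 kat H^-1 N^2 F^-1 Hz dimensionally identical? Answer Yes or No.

Yes

Left side:
  Hz = s⁻¹.
  kat = s⁻¹·mol.
  N = kg·m·s⁻².
  Combining: Hz·kat·N = s⁻¹ · (s⁻¹·mol) · (kg·m·s⁻²) = kg·m·s⁻⁴·mol.
Right side:
  kat = s⁻¹·mol.
  H = kg·m²·s⁻²·A⁻².
  So H⁻¹ = kg⁻¹·m⁻²·s²·A².
  N = kg·m·s⁻².
  So N² = kg²·m²·s⁻⁴.
  F = kg⁻¹·m⁻²·s⁴·A².
  So F⁻¹ = kg·m²·s⁻⁴·A⁻².
  Hz = s⁻¹.
  Combining: kg⁻¹·s⁴·m⁻¹·kat·H⁻¹·N²·F⁻¹·Hz = kg⁻¹ · s⁴ · m⁻¹ · (s⁻¹·mol) · (kg⁻¹·m⁻²·s²·A²) · (kg²·m²·s⁻⁴) · (kg·m²·s⁻⁴·A⁻²) · s⁻¹ = kg·m·s⁻⁴·mol.
Both reduce to kg·m·s⁻⁴·mol.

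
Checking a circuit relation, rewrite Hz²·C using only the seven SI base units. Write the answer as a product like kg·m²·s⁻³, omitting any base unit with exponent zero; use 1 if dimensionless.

s⁻¹·A

Hz = 1/s = s⁻¹ (frequency is cycles per second).
So Hz² = s⁻².
C = A·s = s·A (charge = current × time).
Combining: Hz²·C = s⁻² · (s·A) = s⁻¹·A.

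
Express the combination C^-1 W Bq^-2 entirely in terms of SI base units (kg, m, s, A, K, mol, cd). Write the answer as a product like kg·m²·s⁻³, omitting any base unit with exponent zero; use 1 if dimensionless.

kg·m²·s⁻²·A⁻¹

C = A·s = s·A (charge = current × time).
So C⁻¹ = s⁻¹·A⁻¹.
W = J/s (power = energy per time),
    = kg·m²·s⁻³.
Bq = 1/s = s⁻¹ (activity is decays per second).
So Bq⁻² = s².
Combining: C⁻¹·W·Bq⁻² = (s⁻¹·A⁻¹) · (kg·m²·s⁻³) · s² = kg·m²·s⁻²·A⁻¹.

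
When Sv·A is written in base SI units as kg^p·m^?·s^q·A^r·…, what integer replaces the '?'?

Sv = J/kg (equivalent dose = energy per mass),
    = m²·s⁻².
Combining: Sv·A = (m²·s⁻²) · A = m²·s⁻²·A.
The exponent of m is 2.

2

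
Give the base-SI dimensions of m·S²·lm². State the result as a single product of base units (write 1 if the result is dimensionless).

kg⁻²·m⁻³·s⁶·A⁴·cd²

S = 1/Ω (conductance is reciprocal resistance),
    = kg⁻¹·m⁻²·s³·A².
So S² = kg⁻²·m⁻⁴·s⁶·A⁴.
lm = cd·sr = cd (luminous flux; sr is dimensionless).
So lm² = cd².
Combining: m·S²·lm² = m · (kg⁻²·m⁻⁴·s⁶·A⁴) · cd² = kg⁻²·m⁻³·s⁶·A⁴·cd².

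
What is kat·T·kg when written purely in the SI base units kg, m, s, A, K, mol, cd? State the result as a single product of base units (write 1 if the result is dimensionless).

kat = s⁻¹·mol.
T = kg·s⁻²·A⁻¹.
Combining: kat·T·kg = (s⁻¹·mol) · (kg·s⁻²·A⁻¹) · kg = kg²·s⁻³·A⁻¹·mol.

kg²·s⁻³·A⁻¹·mol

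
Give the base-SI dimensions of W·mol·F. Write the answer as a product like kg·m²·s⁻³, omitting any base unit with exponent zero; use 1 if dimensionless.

s·A²·mol

W = J/s (power = energy per time),
    = kg·m²·s⁻³.
F = C/V (capacitance = charge per voltage),
    = A·s/(kg·m²·s⁻³·A⁻¹) (substituting C and V),
    = kg⁻¹·m⁻²·s⁴·A².
Combining: W·mol·F = (kg·m²·s⁻³) · mol · (kg⁻¹·m⁻²·s⁴·A²) = s·A²·mol.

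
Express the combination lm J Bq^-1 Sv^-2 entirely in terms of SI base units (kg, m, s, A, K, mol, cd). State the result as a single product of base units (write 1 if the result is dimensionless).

lm = cd·sr = cd (luminous flux; sr is dimensionless).
J = N·m (work = force × distance),
    = kg·m²·s⁻².
Bq = 1/s = s⁻¹ (activity is decays per second).
So Bq⁻¹ = s.
Sv = J/kg (equivalent dose = energy per mass),
    = m²·s⁻².
So Sv⁻² = m⁻⁴·s⁴.
Combining: lm·J·Bq⁻¹·Sv⁻² = cd · (kg·m²·s⁻²) · s · (m⁻⁴·s⁴) = kg·m⁻²·s³·cd.

kg·m⁻²·s³·cd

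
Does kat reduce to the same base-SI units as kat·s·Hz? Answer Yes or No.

Left side:
  kat = s⁻¹·mol.
Right side:
  kat = s⁻¹·mol.
  Hz = s⁻¹.
  Combining: kat·s·Hz = (s⁻¹·mol) · s · s⁻¹ = s⁻¹·mol.
Both reduce to s⁻¹·mol.

Yes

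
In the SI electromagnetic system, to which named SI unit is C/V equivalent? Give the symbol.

V = W/A (potential = power per current),
    = kg·m²·s⁻³·A⁻¹.
So V⁻¹ = kg⁻¹·m⁻²·s³·A.
C = A·s = s·A (charge = current × time).
Combining: V⁻¹·C = (kg⁻¹·m⁻²·s³·A) · (s·A) = kg⁻¹·m⁻²·s⁴·A².
kg⁻¹·m⁻²·s⁴·A² is the base-SI form of the farad.

F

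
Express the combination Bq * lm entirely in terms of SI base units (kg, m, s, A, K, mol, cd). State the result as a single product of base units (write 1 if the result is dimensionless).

s⁻¹·cd

Bq = 1/s = s⁻¹ (activity is decays per second).
lm = cd·sr = cd (luminous flux; sr is dimensionless).
Combining: Bq·lm = s⁻¹ · cd = s⁻¹·cd.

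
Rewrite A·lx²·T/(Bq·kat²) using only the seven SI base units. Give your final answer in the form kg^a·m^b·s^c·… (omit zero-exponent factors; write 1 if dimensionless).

Bq = s⁻¹.
So Bq⁻¹ = s.
lx = m⁻²·cd.
So lx² = m⁻⁴·cd².
kat = s⁻¹·mol.
So kat⁻² = s²·mol⁻².
T = kg·s⁻²·A⁻¹.
Combining: A·Bq⁻¹·lx²·kat⁻²·T = A · s · (m⁻⁴·cd²) · (s²·mol⁻²) · (kg·s⁻²·A⁻¹) = kg·m⁻⁴·s·mol⁻²·cd².

kg·m⁻⁴·s·mol⁻²·cd²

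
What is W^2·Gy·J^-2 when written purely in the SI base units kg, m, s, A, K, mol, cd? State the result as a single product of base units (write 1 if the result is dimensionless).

W = kg·m²·s⁻³.
So W² = kg²·m⁴·s⁻⁶.
Gy = m²·s⁻².
J = kg·m²·s⁻².
So J⁻² = kg⁻²·m⁻⁴·s⁴.
Combining: W²·Gy·J⁻² = (kg²·m⁴·s⁻⁶) · (m²·s⁻²) · (kg⁻²·m⁻⁴·s⁴) = m²·s⁻⁴.

m²·s⁻⁴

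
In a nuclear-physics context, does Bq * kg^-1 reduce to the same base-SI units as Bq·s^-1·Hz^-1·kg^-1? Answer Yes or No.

Left side:
  Bq = 1/s = s⁻¹ (activity is decays per second).
  Combining: Bq·kg⁻¹ = s⁻¹ · kg⁻¹ = kg⁻¹·s⁻¹.
Right side:
  Bq = 1/s = s⁻¹ (activity is decays per second).
  Hz = 1/s = s⁻¹ (frequency is cycles per second).
  So Hz⁻¹ = s.
  Combining: Bq·s⁻¹·Hz⁻¹·kg⁻¹ = s⁻¹ · s⁻¹ · s · kg⁻¹ = kg⁻¹·s⁻¹.
Both reduce to kg⁻¹·s⁻¹.

Yes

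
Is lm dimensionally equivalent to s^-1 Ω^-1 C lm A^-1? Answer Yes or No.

Left side:
  lm = cd.
Right side:
  Ω = V/A (resistance = voltage per current),
      = kg·m²·s⁻³·A⁻².
  So Ω⁻¹ = kg⁻¹·m⁻²·s³·A².
  C = A·s = s·A (charge = current × time).
  lm = cd·sr = cd (luminous flux; sr is dimensionless).
  Combining: s⁻¹·Ω⁻¹·C·lm·A⁻¹ = s⁻¹ · (kg⁻¹·m⁻²·s³·A²) · (s·A) · cd · A⁻¹ = kg⁻¹·m⁻²·s³·A²·cd.
Left is cd; right is kg⁻¹·m⁻²·s³·A²·cd — different.

No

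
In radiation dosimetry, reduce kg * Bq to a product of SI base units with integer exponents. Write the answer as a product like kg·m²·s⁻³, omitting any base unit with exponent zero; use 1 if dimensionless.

kg·s⁻¹

Bq = 1/s = s⁻¹ (activity is decays per second).
Combining: kg·Bq = kg · s⁻¹ = kg·s⁻¹.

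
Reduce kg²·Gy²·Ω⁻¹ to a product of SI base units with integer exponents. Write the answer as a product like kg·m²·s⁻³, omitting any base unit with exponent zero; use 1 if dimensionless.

Gy = m²·s⁻².
So Gy² = m⁴·s⁻⁴.
Ω = kg·m²·s⁻³·A⁻².
So Ω⁻¹ = kg⁻¹·m⁻²·s³·A².
Combining: kg²·Gy²·Ω⁻¹ = kg² · (m⁴·s⁻⁴) · (kg⁻¹·m⁻²·s³·A²) = kg·m²·s⁻¹·A².

kg·m²·s⁻¹·A²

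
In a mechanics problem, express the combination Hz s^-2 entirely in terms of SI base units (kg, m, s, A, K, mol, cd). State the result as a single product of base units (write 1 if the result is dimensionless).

Hz = 1/s = s⁻¹ (frequency is cycles per second).
Combining: Hz·s⁻² = s⁻¹ · s⁻² = s⁻³.

s⁻³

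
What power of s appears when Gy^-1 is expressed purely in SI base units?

Gy = m²·s⁻².
So Gy⁻¹ = m⁻²·s².
The exponent of s is 2.

2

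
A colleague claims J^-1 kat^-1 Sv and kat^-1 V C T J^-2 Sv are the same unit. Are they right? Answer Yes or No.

Left side:
  J = N·m (work = force × distance),
      = kg·m²·s⁻².
  So J⁻¹ = kg⁻¹·m⁻²·s².
  kat = mol/s = s⁻¹·mol (catalytic activity).
  So kat⁻¹ = s·mol⁻¹.
  Sv = J/kg (equivalent dose = energy per mass),
      = m²·s⁻².
  Combining: J⁻¹·kat⁻¹·Sv = (kg⁻¹·m⁻²·s²) · (s·mol⁻¹) · (m²·s⁻²) = kg⁻¹·s·mol⁻¹.
Right side:
  kat = mol/s = s⁻¹·mol (catalytic activity).
  So kat⁻¹ = s·mol⁻¹.
  V = W/A (potential = power per current),
      = kg·m²·s⁻³·A⁻¹.
  C = A·s = s·A (charge = current × time).
  T = Wb/m² (flux density = flux per area),
      = kg·s⁻²·A⁻¹.
  J = N·m (work = force × distance),
      = kg·m²·s⁻².
  So J⁻² = kg⁻²·m⁻⁴·s⁴.
  Sv = J/kg (equivalent dose = energy per mass),
      = m²·s⁻².
  Combining: kat⁻¹·V·C·T·J⁻²·Sv = (s·mol⁻¹) · (kg·m²·s⁻³·A⁻¹) · (s·A) · (kg·s⁻²·A⁻¹) · (kg⁻²·m⁻⁴·s⁴) · (m²·s⁻²) = s⁻¹·A⁻¹·mol⁻¹.
Left is kg⁻¹·s·mol⁻¹; right is s⁻¹·A⁻¹·mol⁻¹ — different.

No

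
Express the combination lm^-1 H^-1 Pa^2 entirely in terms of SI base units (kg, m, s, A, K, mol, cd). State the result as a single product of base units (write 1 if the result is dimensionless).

kg·m⁻⁴·s⁻²·A²·cd⁻¹

lm = cd.
So lm⁻¹ = cd⁻¹.
H = kg·m²·s⁻²·A⁻².
So H⁻¹ = kg⁻¹·m⁻²·s²·A².
Pa = kg·m⁻¹·s⁻².
So Pa² = kg²·m⁻²·s⁻⁴.
Combining: lm⁻¹·H⁻¹·Pa² = cd⁻¹ · (kg⁻¹·m⁻²·s²·A²) · (kg²·m⁻²·s⁻⁴) = kg·m⁻⁴·s⁻²·A²·cd⁻¹.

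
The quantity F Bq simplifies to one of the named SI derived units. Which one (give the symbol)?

F = kg⁻¹·m⁻²·s⁴·A².
Bq = s⁻¹.
Combining: F·Bq = (kg⁻¹·m⁻²·s⁴·A²) · s⁻¹ = kg⁻¹·m⁻²·s³·A².
kg⁻¹·m⁻²·s³·A² is the base-SI form of the siemens.

S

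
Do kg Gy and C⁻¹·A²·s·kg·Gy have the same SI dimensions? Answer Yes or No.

Left side:
  Gy = J/kg (absorbed dose = energy per mass),
      = m²·s⁻².
  Combining: kg·Gy = kg · (m²·s⁻²) = kg·m²·s⁻².
Right side:
  C = A·s = s·A (charge = current × time).
  So C⁻¹ = s⁻¹·A⁻¹.
  Gy = J/kg (absorbed dose = energy per mass),
      = m²·s⁻².
  Combining: C⁻¹·A²·s·kg·Gy = (s⁻¹·A⁻¹) · A² · s · kg · (m²·s⁻²) = kg·m²·s⁻²·A.
Left is kg·m²·s⁻²; right is kg·m²·s⁻²·A — different.

No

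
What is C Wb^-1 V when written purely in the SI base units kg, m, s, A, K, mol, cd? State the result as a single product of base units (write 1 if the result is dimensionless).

C = A·s = s·A (charge = current × time).
Wb = V·s (flux: a volt is a weber per second),
    = kg·m²·s⁻²·A⁻¹.
So Wb⁻¹ = kg⁻¹·m⁻²·s²·A.
V = W/A (potential = power per current),
    = kg·m²·s⁻³·A⁻¹.
Combining: C·Wb⁻¹·V = (s·A) · (kg⁻¹·m⁻²·s²·A) · (kg·m²·s⁻³·A⁻¹) = A.

A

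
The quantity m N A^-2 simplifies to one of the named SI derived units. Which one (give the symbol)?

N = kg·m·s⁻².
Combining: m·N·A⁻² = m · (kg·m·s⁻²) · A⁻² = kg·m²·s⁻²·A⁻².
kg·m²·s⁻²·A⁻² is the base-SI form of the henry.

H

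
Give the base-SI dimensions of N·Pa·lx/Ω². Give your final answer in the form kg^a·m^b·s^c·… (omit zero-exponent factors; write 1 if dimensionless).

m⁻⁶·s²·A⁴·cd

Ω = V/A (resistance = voltage per current),
    = kg·m²·s⁻³·A⁻².
So Ω⁻² = kg⁻²·m⁻⁴·s⁶·A⁴.
N = kg·m/s² = kg·m·s⁻² (force = mass × acceleration).
Pa = N/m² (pressure = force per area),
    = kg·m⁻¹·s⁻².
lx = lm/m² (illuminance = luminous flux per area),
    = m⁻²·cd.
Combining: Ω⁻²·N·Pa·lx = (kg⁻²·m⁻⁴·s⁶·A⁴) · (kg·m·s⁻²) · (kg·m⁻¹·s⁻²) · (m⁻²·cd) = m⁻⁶·s²·A⁴·cd.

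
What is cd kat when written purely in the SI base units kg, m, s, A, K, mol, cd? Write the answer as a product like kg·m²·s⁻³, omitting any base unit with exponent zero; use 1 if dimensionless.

kat = mol/s = s⁻¹·mol (catalytic activity).
Combining: cd·kat = cd · (s⁻¹·mol) = s⁻¹·mol·cd.

s⁻¹·mol·cd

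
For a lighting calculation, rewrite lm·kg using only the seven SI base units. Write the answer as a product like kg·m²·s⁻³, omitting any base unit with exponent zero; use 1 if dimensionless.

kg·cd

lm = cd·sr = cd (luminous flux; sr is dimensionless).
Combining: lm·kg = cd · kg = kg·cd.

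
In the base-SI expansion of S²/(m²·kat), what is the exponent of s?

7

S = 1/Ω (conductance is reciprocal resistance),
    = kg⁻¹·m⁻²·s³·A².
So S² = kg⁻²·m⁻⁴·s⁶·A⁴.
kat = mol/s = s⁻¹·mol (catalytic activity).
So kat⁻¹ = s·mol⁻¹.
Combining: m⁻²·S²·kat⁻¹ = m⁻² · (kg⁻²·m⁻⁴·s⁶·A⁴) · (s·mol⁻¹) = kg⁻²·m⁻⁶·s⁷·A⁴·mol⁻¹.
The exponent of s is 7.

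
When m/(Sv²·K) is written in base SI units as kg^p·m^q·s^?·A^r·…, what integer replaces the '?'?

Sv = J/kg (equivalent dose = energy per mass),
    = m²·s⁻².
So Sv⁻² = m⁻⁴·s⁴.
Combining: Sv⁻²·m·K⁻¹ = (m⁻⁴·s⁴) · m · K⁻¹ = m⁻³·s⁴·K⁻¹.
The exponent of s is 4.

4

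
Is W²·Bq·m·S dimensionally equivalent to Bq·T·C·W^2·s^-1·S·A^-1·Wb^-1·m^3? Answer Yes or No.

Left side:
  W = J/s (power = energy per time),
      = kg·m²·s⁻³.
  So W² = kg²·m⁴·s⁻⁶.
  Bq = 1/s = s⁻¹ (activity is decays per second).
  S = 1/Ω (conductance is reciprocal resistance),
      = kg⁻¹·m⁻²·s³·A².
  Combining: W²·Bq·m·S = (kg²·m⁴·s⁻⁶) · s⁻¹ · m · (kg⁻¹·m⁻²·s³·A²) = kg·m³·s⁻⁴·A².
Right side:
  Bq = 1/s = s⁻¹ (activity is decays per second).
  T = Wb/m² (flux density = flux per area),
      = kg·s⁻²·A⁻¹.
  C = A·s = s·A (charge = current × time).
  W = J/s (power = energy per time),
      = kg·m²·s⁻³.
  So W² = kg²·m⁴·s⁻⁶.
  S = 1/Ω (conductance is reciprocal resistance),
      = kg⁻¹·m⁻²·s³·A².
  Wb = V·s (flux: a volt is a weber per second),
      = kg·m²·s⁻²·A⁻¹.
  So Wb⁻¹ = kg⁻¹·m⁻²·s²·A.
  Combining: Bq·T·C·W²·s⁻¹·S·A⁻¹·Wb⁻¹·m³ = s⁻¹ · (kg·s⁻²·A⁻¹) · (s·A) · (kg²·m⁴·s⁻⁶) · s⁻¹ · (kg⁻¹·m⁻²·s³·A²) · A⁻¹ · (kg⁻¹·m⁻²·s²·A) · m³ = kg·m³·s⁻⁴·A².
Both reduce to kg·m³·s⁻⁴·A².

Yes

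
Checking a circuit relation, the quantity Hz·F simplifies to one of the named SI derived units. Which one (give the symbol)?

Hz = 1/s = s⁻¹ (frequency is cycles per second).
F = C/V (capacitance = charge per voltage),
    = A·s/(kg·m²·s⁻³·A⁻¹) (substituting C and V),
    = kg⁻¹·m⁻²·s⁴·A².
Combining: Hz·F = s⁻¹ · (kg⁻¹·m⁻²·s⁴·A²) = kg⁻¹·m⁻²·s³·A².
kg⁻¹·m⁻²·s³·A² is the base-SI form of the siemens.

S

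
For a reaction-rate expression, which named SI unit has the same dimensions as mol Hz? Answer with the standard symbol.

kat

Hz = 1/s = s⁻¹ (frequency is cycles per second).
Combining: mol·Hz = mol · s⁻¹ = s⁻¹·mol.
s⁻¹·mol is the base-SI form of the katal.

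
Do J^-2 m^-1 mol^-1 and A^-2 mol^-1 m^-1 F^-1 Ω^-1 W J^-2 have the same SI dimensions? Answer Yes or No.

No

Left side:
  J = N·m (work = force × distance),
      = kg·m²·s⁻².
  So J⁻² = kg⁻²·m⁻⁴·s⁴.
  Combining: J⁻²·m⁻¹·mol⁻¹ = (kg⁻²·m⁻⁴·s⁴) · m⁻¹ · mol⁻¹ = kg⁻²·m⁻⁵·s⁴·mol⁻¹.
Right side:
  F = C/V (capacitance = charge per voltage),
      = A·s/(kg·m²·s⁻³·A⁻¹) (substituting C and V),
      = kg⁻¹·m⁻²·s⁴·A².
  So F⁻¹ = kg·m²·s⁻⁴·A⁻².
  Ω = V/A (resistance = voltage per current),
      = kg·m²·s⁻³·A⁻².
  So Ω⁻¹ = kg⁻¹·m⁻²·s³·A².
  W = J/s (power = energy per time),
      = kg·m²·s⁻³.
  J = N·m (work = force × distance),
      = kg·m²·s⁻².
  So J⁻² = kg⁻²·m⁻⁴·s⁴.
  Combining: A⁻²·mol⁻¹·m⁻¹·F⁻¹·Ω⁻¹·W·J⁻² = A⁻² · mol⁻¹ · m⁻¹ · (kg·m²·s⁻⁴·A⁻²) · (kg⁻¹·m⁻²·s³·A²) · (kg·m²·s⁻³) · (kg⁻²·m⁻⁴·s⁴) = kg⁻¹·m⁻³·A⁻²·mol⁻¹.
Left is kg⁻²·m⁻⁵·s⁴·mol⁻¹; right is kg⁻¹·m⁻³·A⁻²·mol⁻¹ — different.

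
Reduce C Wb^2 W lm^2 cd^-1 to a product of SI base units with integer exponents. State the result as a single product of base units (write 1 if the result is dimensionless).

kg³·m⁶·s⁻⁶·A⁻¹·cd

C = A·s = s·A (charge = current × time).
Wb = V·s (flux: a volt is a weber per second),
    = kg·m²·s⁻²·A⁻¹.
So Wb² = kg²·m⁴·s⁻⁴·A⁻².
W = J/s (power = energy per time),
    = kg·m²·s⁻³.
lm = cd·sr = cd (luminous flux; sr is dimensionless).
So lm² = cd².
Combining: C·Wb²·W·lm²·cd⁻¹ = (s·A) · (kg²·m⁴·s⁻⁴·A⁻²) · (kg·m²·s⁻³) · cd² · cd⁻¹ = kg³·m⁶·s⁻⁶·A⁻¹·cd.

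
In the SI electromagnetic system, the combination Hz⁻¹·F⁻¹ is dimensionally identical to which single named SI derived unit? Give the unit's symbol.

Ω

Hz = 1/s = s⁻¹ (frequency is cycles per second).
So Hz⁻¹ = s.
F = C/V (capacitance = charge per voltage),
    = A·s/(kg·m²·s⁻³·A⁻¹) (substituting C and V),
    = kg⁻¹·m⁻²·s⁴·A².
So F⁻¹ = kg·m²·s⁻⁴·A⁻².
Combining: Hz⁻¹·F⁻¹ = s · (kg·m²·s⁻⁴·A⁻²) = kg·m²·s⁻³·A⁻².
kg·m²·s⁻³·A⁻² is the base-SI form of the ohm.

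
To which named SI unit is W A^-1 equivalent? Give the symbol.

W = J/s (power = energy per time),
    = kg·m²·s⁻³.
Combining: W·A⁻¹ = (kg·m²·s⁻³) · A⁻¹ = kg·m²·s⁻³·A⁻¹.
kg·m²·s⁻³·A⁻¹ is the base-SI form of the volt.

V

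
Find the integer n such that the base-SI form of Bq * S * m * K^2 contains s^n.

2

Bq = s⁻¹.
S = kg⁻¹·m⁻²·s³·A².
Combining: Bq·S·m·K² = s⁻¹ · (kg⁻¹·m⁻²·s³·A²) · m · K² = kg⁻¹·m⁻¹·s²·A²·K².
The exponent of s is 2.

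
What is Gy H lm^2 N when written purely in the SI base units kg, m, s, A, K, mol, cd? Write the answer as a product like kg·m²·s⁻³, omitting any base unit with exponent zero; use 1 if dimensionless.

Gy = m²·s⁻².
H = kg·m²·s⁻²·A⁻².
lm = cd.
So lm² = cd².
N = kg·m·s⁻².
Combining: Gy·H·lm²·N = (m²·s⁻²) · (kg·m²·s⁻²·A⁻²) · cd² · (kg·m·s⁻²) = kg²·m⁵·s⁻⁶·A⁻²·cd².

kg²·m⁵·s⁻⁶·A⁻²·cd²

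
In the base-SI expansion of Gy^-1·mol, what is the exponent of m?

-2

Gy = J/kg (absorbed dose = energy per mass),
    = m²·s⁻².
So Gy⁻¹ = m⁻²·s².
Combining: Gy⁻¹·mol = (m⁻²·s²) · mol = m⁻²·s²·mol.
The exponent of m is -2.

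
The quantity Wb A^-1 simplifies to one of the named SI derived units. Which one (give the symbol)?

Wb = V·s (flux: a volt is a weber per second),
    = kg·m²·s⁻²·A⁻¹.
Combining: Wb·A⁻¹ = (kg·m²·s⁻²·A⁻¹) · A⁻¹ = kg·m²·s⁻²·A⁻².
kg·m²·s⁻²·A⁻² is the base-SI form of the henry.

H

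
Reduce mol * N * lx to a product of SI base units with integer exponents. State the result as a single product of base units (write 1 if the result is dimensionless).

kg·m⁻¹·s⁻²·mol·cd

N = kg·m·s⁻².
lx = m⁻²·cd.
Combining: mol·N·lx = mol · (kg·m·s⁻²) · (m⁻²·cd) = kg·m⁻¹·s⁻²·mol·cd.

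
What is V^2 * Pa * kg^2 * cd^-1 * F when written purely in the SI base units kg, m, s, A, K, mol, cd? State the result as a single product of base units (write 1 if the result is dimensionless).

V = W/A (potential = power per current),
    = kg·m²·s⁻³·A⁻¹.
So V² = kg²·m⁴·s⁻⁶·A⁻².
Pa = N/m² (pressure = force per area),
    = kg·m⁻¹·s⁻².
F = C/V (capacitance = charge per voltage),
    = A·s/(kg·m²·s⁻³·A⁻¹) (substituting C and V),
    = kg⁻¹·m⁻²·s⁴·A².
Combining: V²·Pa·kg²·cd⁻¹·F = (kg²·m⁴·s⁻⁶·A⁻²) · (kg·m⁻¹·s⁻²) · kg² · cd⁻¹ · (kg⁻¹·m⁻²·s⁴·A²) = kg⁴·m·s⁻⁴·cd⁻¹.

kg⁴·m·s⁻⁴·cd⁻¹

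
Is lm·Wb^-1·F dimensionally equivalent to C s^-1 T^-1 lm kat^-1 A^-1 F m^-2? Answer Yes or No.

No

Left side:
  lm = cd·sr = cd (luminous flux; sr is dimensionless).
  Wb = V·s (flux: a volt is a weber per second),
      = kg·m²·s⁻²·A⁻¹.
  So Wb⁻¹ = kg⁻¹·m⁻²·s²·A.
  F = C/V (capacitance = charge per voltage),
      = A·s/(kg·m²·s⁻³·A⁻¹) (substituting C and V),
      = kg⁻¹·m⁻²·s⁴·A².
  Combining: lm·Wb⁻¹·F = cd · (kg⁻¹·m⁻²·s²·A) · (kg⁻¹·m⁻²·s⁴·A²) = kg⁻²·m⁻⁴·s⁶·A³·cd.
Right side:
  C = A·s = s·A (charge = current × time).
  T = Wb/m² (flux density = flux per area),
      = kg·s⁻²·A⁻¹.
  So T⁻¹ = kg⁻¹·s²·A.
  lm = cd·sr = cd (luminous flux; sr is dimensionless).
  kat = mol/s = s⁻¹·mol (catalytic activity).
  So kat⁻¹ = s·mol⁻¹.
  F = C/V (capacitance = charge per voltage),
      = A·s/(kg·m²·s⁻³·A⁻¹) (substituting C and V),
      = kg⁻¹·m⁻²·s⁴·A².
  Combining: C·s⁻¹·T⁻¹·lm·kat⁻¹·A⁻¹·F·m⁻² = (s·A) · s⁻¹ · (kg⁻¹·s²·A) · cd · (s·mol⁻¹) · A⁻¹ · (kg⁻¹·m⁻²·s⁴·A²) · m⁻² = kg⁻²·m⁻⁴·s⁷·A³·mol⁻¹·cd.
Left is kg⁻²·m⁻⁴·s⁶·A³·cd; right is kg⁻²·m⁻⁴·s⁷·A³·mol⁻¹·cd — different.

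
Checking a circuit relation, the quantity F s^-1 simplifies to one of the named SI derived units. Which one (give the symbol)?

S

F = C/V (capacitance = charge per voltage),
    = A·s/(kg·m²·s⁻³·A⁻¹) (substituting C and V),
    = kg⁻¹·m⁻²·s⁴·A².
Combining: F·s⁻¹ = (kg⁻¹·m⁻²·s⁴·A²) · s⁻¹ = kg⁻¹·m⁻²·s³·A².
kg⁻¹·m⁻²·s³·A² is the base-SI form of the siemens.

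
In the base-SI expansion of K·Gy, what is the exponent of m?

Gy = J/kg (absorbed dose = energy per mass),
    = m²·s⁻².
Combining: K·Gy = K · (m²·s⁻²) = m²·s⁻²·K.
The exponent of m is 2.

2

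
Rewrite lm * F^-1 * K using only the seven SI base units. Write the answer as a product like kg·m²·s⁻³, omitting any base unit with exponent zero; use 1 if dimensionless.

lm = cd.
F = kg⁻¹·m⁻²·s⁴·A².
So F⁻¹ = kg·m²·s⁻⁴·A⁻².
Combining: lm·F⁻¹·K = cd · (kg·m²·s⁻⁴·A⁻²) · K = kg·m²·s⁻⁴·A⁻²·K·cd.

kg·m²·s⁻⁴·A⁻²·K·cd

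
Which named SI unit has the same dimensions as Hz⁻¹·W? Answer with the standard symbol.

J

Hz = s⁻¹.
So Hz⁻¹ = s.
W = kg·m²·s⁻³.
Combining: Hz⁻¹·W = s · (kg·m²·s⁻³) = kg·m²·s⁻².
kg·m²·s⁻² is the base-SI form of the joule.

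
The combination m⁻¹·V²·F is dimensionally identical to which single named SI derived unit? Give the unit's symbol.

N

V = W/A (potential = power per current),
    = kg·m²·s⁻³·A⁻¹.
So V² = kg²·m⁴·s⁻⁶·A⁻².
F = C/V (capacitance = charge per voltage),
    = A·s/(kg·m²·s⁻³·A⁻¹) (substituting C and V),
    = kg⁻¹·m⁻²·s⁴·A².
Combining: m⁻¹·V²·F = m⁻¹ · (kg²·m⁴·s⁻⁶·A⁻²) · (kg⁻¹·m⁻²·s⁴·A²) = kg·m·s⁻².
kg·m·s⁻² is the base-SI form of the newton.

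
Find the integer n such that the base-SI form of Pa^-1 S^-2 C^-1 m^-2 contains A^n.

Pa = kg·m⁻¹·s⁻².
So Pa⁻¹ = kg⁻¹·m·s².
S = kg⁻¹·m⁻²·s³·A².
So S⁻² = kg²·m⁴·s⁻⁶·A⁻⁴.
C = s·A.
So C⁻¹ = s⁻¹·A⁻¹.
Combining: Pa⁻¹·S⁻²·C⁻¹·m⁻² = (kg⁻¹·m·s²) · (kg²·m⁴·s⁻⁶·A⁻⁴) · (s⁻¹·A⁻¹) · m⁻² = kg·m³·s⁻⁵·A⁻⁵.
The exponent of A is -5.

-5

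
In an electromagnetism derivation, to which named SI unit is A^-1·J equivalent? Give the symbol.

J = kg·m²·s⁻².
Combining: A⁻¹·J = A⁻¹ · (kg·m²·s⁻²) = kg·m²·s⁻²·A⁻¹.
kg·m²·s⁻²·A⁻¹ is the base-SI form of the weber.

Wb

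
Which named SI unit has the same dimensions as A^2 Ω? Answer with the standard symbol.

W

Ω = V/A (resistance = voltage per current),
    = kg·m²·s⁻³·A⁻².
Combining: A²·Ω = A² · (kg·m²·s⁻³·A⁻²) = kg·m²·s⁻³.
kg·m²·s⁻³ is the base-SI form of the watt.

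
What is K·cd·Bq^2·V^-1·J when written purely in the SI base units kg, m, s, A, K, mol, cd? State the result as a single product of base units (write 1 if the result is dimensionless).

s⁻¹·A·K·cd

Bq = 1/s = s⁻¹ (activity is decays per second).
So Bq² = s⁻².
V = W/A (potential = power per current),
    = kg·m²·s⁻³·A⁻¹.
So V⁻¹ = kg⁻¹·m⁻²·s³·A.
J = N·m (work = force × distance),
    = kg·m²·s⁻².
Combining: K·cd·Bq²·V⁻¹·J = K · cd · s⁻² · (kg⁻¹·m⁻²·s³·A) · (kg·m²·s⁻²) = s⁻¹·A·K·cd.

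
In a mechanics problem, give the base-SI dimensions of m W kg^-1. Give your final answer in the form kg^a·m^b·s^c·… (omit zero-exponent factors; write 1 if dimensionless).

m³·s⁻³

W = kg·m²·s⁻³.
Combining: m·W·kg⁻¹ = m · (kg·m²·s⁻³) · kg⁻¹ = m³·s⁻³.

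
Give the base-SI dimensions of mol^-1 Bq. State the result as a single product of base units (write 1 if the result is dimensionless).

s⁻¹·mol⁻¹

Bq = 1/s = s⁻¹ (activity is decays per second).
Combining: mol⁻¹·Bq = mol⁻¹ · s⁻¹ = s⁻¹·mol⁻¹.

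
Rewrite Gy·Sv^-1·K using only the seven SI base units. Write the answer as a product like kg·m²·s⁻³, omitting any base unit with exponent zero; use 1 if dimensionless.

K

Gy = m²·s⁻².
Sv = m²·s⁻².
So Sv⁻¹ = m⁻²·s².
Combining: Gy·Sv⁻¹·K = (m²·s⁻²) · (m⁻²·s²) · K = K.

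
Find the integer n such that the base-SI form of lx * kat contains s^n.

lx = m⁻²·cd.
kat = s⁻¹·mol.
Combining: lx·kat = (m⁻²·cd) · (s⁻¹·mol) = m⁻²·s⁻¹·mol·cd.
The exponent of s is -1.

-1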